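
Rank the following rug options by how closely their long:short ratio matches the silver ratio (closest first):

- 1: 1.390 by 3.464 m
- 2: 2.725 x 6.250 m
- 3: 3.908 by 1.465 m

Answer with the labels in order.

1, 2, 3

Ratios: 1 = 3.464 / 1.390 ≈ 2.492; 2 = 6.250 / 2.725 ≈ 2.294; 3 = 3.908 / 1.465 ≈ 2.668.
|Δ from 2.414|: 1 0.078; 2 0.120; 3 0.254.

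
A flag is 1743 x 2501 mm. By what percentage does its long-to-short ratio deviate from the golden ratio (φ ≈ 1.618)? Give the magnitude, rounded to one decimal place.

Ratio = 2501 / 1743 ≈ 1.4349.
Ideal golden ratio ≈ 1.6180. |1.4349 − 1.6180| / 1.6180 ≈ 11.32% → 11.3%.

11.3%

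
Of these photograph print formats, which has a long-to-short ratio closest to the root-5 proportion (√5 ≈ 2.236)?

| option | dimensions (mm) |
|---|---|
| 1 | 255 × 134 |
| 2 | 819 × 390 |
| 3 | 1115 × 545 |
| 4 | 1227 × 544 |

Target root-5 ≈ 2.236.
1: 1.903 (Δ0.333)  2: 2.100 (Δ0.136)  3: 2.046 (Δ0.190)  4: 2.256 (Δ0.020)

4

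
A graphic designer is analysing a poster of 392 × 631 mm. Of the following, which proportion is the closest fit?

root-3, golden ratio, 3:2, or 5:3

golden ratio

Ratio = 631 / 392 ≈ 1.610.
Distances: root-3 1.732 (Δ 0.122); golden ratio 1.618 (Δ 0.008); 3:2 1.500 (Δ 0.110); 5:3 1.667 (Δ 0.057).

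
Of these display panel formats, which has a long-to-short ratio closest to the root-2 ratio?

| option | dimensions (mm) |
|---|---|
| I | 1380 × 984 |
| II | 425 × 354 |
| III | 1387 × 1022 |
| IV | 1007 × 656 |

I

Ratios (long/short): I ≈ 1.402; II ≈ 1.201; III ≈ 1.357; IV ≈ 1.535.
root-2 ≈ 1.414; option I is nearest (Δ 0.012).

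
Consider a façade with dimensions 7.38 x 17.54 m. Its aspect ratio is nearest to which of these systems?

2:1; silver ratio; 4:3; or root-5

17.54/7.38 ≈ 2.377. Nearest candidates are silver ratio (2.414, off by 0.037) and root-5 (2.236, off by 0.141).

silver ratio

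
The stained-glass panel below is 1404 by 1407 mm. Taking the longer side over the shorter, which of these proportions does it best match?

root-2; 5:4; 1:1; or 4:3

Ratio = 1407 / 1404 ≈ 1.002.
Distances: root-2 1.414 (Δ 0.412); 5:4 1.250 (Δ 0.248); 1:1 1.000 (Δ 0.002); 4:3 1.333 (Δ 0.331).

1:1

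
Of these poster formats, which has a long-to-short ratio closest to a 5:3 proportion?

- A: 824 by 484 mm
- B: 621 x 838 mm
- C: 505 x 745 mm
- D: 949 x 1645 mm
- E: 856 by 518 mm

Target 5:3 ≈ 1.667.
A: 1.702 (Δ0.035)  B: 1.349 (Δ0.318)  C: 1.475 (Δ0.192)  D: 1.733 (Δ0.066)  E: 1.653 (Δ0.014)

E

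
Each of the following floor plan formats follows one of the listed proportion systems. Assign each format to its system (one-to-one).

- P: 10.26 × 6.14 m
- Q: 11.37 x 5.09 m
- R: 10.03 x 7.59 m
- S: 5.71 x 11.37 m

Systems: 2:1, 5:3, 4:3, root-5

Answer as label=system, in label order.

P = 10.26/6.14 ≈ 1.671 → 5:3 (1.667)
Q = 11.37/5.09 ≈ 2.234 → root-5 (2.236)
R = 10.03/7.59 ≈ 1.321 → 4:3 (1.333)
S = 11.37/5.71 ≈ 1.991 → 2:1 (2.000)

P=5:3, Q=root-5, R=4:3, S=2:1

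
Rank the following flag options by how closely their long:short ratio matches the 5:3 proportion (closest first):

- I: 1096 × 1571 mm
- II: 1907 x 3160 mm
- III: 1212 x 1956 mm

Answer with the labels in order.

II, III, I

I: 1571/1096 ≈ 1.433 → |1.433 − 1.667| = 0.234
II: 3160/1907 ≈ 1.657 → |1.657 − 1.667| = 0.010
III: 1956/1212 ≈ 1.614 → |1.614 − 1.667| = 0.053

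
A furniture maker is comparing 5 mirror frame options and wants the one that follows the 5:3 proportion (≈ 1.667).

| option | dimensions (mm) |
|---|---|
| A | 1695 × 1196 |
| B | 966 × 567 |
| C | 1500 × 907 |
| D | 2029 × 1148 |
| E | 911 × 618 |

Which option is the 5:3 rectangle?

Ratios (long/short): A ≈ 1.417; B ≈ 1.704; C ≈ 1.654; D ≈ 1.767; E ≈ 1.474.
5:3 ≈ 1.667; option C is nearest (Δ 0.013).

C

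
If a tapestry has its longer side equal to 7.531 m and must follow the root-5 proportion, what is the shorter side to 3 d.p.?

root-5 ≈ 2.23607.
Shorter side = 7.531 ÷ 2.23607 ≈ 3.36796 → 3.368 m.

3.368 m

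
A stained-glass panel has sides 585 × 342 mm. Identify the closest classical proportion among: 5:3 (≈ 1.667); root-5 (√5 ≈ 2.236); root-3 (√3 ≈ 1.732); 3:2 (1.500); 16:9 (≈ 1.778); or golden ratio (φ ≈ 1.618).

585/342 ≈ 1.711. Nearest candidates are root-3 (1.732, off by 0.021) and 5:3 (1.667, off by 0.044).

root-3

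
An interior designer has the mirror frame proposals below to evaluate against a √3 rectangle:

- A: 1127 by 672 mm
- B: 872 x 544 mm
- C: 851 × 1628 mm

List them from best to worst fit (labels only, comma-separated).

A, B, C

A: 1127/672 ≈ 1.677 → |1.677 − 1.732| = 0.055
B: 872/544 ≈ 1.603 → |1.603 − 1.732| = 0.129
C: 1628/851 ≈ 1.913 → |1.913 − 1.732| = 0.181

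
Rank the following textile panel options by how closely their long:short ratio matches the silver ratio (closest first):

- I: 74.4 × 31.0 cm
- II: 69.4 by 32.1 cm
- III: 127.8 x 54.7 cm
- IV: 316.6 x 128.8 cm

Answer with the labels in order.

Ratios: I = 74.4 / 31.0 ≈ 2.400; II = 69.4 / 32.1 ≈ 2.162; III = 127.8 / 54.7 ≈ 2.336; IV = 316.6 / 128.8 ≈ 2.458.
|Δ from 2.414|: I 0.014; II 0.252; III 0.078; IV 0.044.

I, IV, III, II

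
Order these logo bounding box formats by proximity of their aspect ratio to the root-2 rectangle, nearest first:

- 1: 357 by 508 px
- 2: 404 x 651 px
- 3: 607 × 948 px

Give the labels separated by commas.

1: 508/357 ≈ 1.423 → |1.423 − 1.414| = 0.009
2: 651/404 ≈ 1.611 → |1.611 − 1.414| = 0.197
3: 948/607 ≈ 1.562 → |1.562 − 1.414| = 0.148

1, 3, 2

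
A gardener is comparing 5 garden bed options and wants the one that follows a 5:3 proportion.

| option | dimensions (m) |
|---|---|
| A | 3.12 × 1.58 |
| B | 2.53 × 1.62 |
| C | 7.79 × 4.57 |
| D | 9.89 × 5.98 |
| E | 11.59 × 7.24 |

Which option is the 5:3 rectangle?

D

Ratios (long/short): A ≈ 1.975; B ≈ 1.562; C ≈ 1.705; D ≈ 1.654; E ≈ 1.601.
5:3 ≈ 1.667; option D is nearest (Δ 0.013).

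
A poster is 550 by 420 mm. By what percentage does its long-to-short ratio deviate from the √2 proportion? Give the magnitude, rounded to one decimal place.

7.4%

Ratio = 550 / 420 ≈ 1.3095.
Ideal root-2 ≈ 1.4142. |1.3095 − 1.4142| / 1.4142 ≈ 7.40% → 7.4%.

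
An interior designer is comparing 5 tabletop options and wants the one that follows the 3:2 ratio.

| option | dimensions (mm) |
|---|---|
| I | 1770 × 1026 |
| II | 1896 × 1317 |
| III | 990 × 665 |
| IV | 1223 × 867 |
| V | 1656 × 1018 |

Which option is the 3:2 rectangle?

Target 3:2 ≈ 1.500.
I: 1.725 (Δ0.225)  II: 1.440 (Δ0.060)  III: 1.489 (Δ0.011)  IV: 1.411 (Δ0.089)  V: 1.627 (Δ0.127)

III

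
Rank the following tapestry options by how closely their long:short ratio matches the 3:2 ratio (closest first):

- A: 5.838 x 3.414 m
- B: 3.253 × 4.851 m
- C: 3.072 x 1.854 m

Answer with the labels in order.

B, C, A

Ratios: A = 5.838 / 3.414 ≈ 1.710; B = 4.851 / 3.253 ≈ 1.491; C = 3.072 / 1.854 ≈ 1.657.
|Δ from 1.500|: A 0.210; B 0.009; C 0.157.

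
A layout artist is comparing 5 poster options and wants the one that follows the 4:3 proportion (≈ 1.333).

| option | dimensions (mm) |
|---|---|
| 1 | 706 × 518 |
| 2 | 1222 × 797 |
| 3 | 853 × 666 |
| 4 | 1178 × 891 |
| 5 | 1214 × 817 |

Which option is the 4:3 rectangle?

Ratios (long/short): 1 ≈ 1.363; 2 ≈ 1.533; 3 ≈ 1.281; 4 ≈ 1.322; 5 ≈ 1.486.
4:3 ≈ 1.333; option 4 is nearest (Δ 0.011).

4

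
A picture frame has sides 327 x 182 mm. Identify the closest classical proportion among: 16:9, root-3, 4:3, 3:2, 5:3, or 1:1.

Ratio = 327 / 182 ≈ 1.797.
Distances: 16:9 1.778 (Δ 0.019); root-3 1.732 (Δ 0.065); 4:3 1.333 (Δ 0.464); 3:2 1.500 (Δ 0.297); 5:3 1.667 (Δ 0.130); 1:1 1.000 (Δ 0.797).

16:9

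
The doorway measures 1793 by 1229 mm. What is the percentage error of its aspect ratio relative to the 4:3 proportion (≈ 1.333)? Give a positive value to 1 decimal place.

Ratio = 1793 / 1229 ≈ 1.4589.
Ideal 4:3 ≈ 1.3333. |1.4589 − 1.3333| / 1.3333 ≈ 9.42% → 9.4%.

9.4%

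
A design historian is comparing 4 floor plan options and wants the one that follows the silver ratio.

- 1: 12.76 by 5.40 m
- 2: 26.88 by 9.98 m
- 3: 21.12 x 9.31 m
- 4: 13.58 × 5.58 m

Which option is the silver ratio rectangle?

Target silver ratio ≈ 2.414.
1: 2.363 (Δ0.051)  2: 2.693 (Δ0.279)  3: 2.269 (Δ0.145)  4: 2.434 (Δ0.020)

4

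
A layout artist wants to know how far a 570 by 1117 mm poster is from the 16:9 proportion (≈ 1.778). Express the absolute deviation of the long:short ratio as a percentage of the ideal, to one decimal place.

10.2%

Ratio = 1117 / 570 ≈ 1.9596.
Ideal 16:9 ≈ 1.7778. |1.9596 − 1.7778| / 1.7778 ≈ 10.23% → 10.2%.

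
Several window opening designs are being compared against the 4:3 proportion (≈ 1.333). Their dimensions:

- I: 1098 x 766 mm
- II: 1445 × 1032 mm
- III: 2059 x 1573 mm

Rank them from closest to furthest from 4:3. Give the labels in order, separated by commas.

Ratios: I = 1098 / 766 ≈ 1.433; II = 1445 / 1032 ≈ 1.400; III = 2059 / 1573 ≈ 1.309.
|Δ from 1.333|: I 0.100; II 0.067; III 0.024.

III, II, I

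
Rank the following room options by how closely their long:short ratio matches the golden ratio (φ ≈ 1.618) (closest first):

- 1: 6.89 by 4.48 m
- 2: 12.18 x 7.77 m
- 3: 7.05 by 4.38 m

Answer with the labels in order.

1: 6.89/4.48 ≈ 1.538 → |1.538 − 1.618| = 0.080
2: 12.18/7.77 ≈ 1.568 → |1.568 − 1.618| = 0.050
3: 7.05/4.38 ≈ 1.610 → |1.610 − 1.618| = 0.008

3, 2, 1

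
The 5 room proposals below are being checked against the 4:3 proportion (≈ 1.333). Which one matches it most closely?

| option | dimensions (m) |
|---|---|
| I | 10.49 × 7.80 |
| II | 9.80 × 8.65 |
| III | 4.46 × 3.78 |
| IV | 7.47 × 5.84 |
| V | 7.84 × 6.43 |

Target 4:3 ≈ 1.333.
I: 1.345 (Δ0.012)  II: 1.133 (Δ0.200)  III: 1.180 (Δ0.153)  IV: 1.279 (Δ0.054)  V: 1.219 (Δ0.114)

I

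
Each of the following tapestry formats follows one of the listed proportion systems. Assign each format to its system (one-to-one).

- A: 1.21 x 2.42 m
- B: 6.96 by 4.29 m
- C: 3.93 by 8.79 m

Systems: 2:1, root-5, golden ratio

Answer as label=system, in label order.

A = 2.42/1.21 ≈ 2.000 → 2:1 (2.000)
B = 6.96/4.29 ≈ 1.622 → golden ratio (1.618)
C = 8.79/3.93 ≈ 2.237 → root-5 (2.236)

A=2:1, B=golden ratio, C=root-5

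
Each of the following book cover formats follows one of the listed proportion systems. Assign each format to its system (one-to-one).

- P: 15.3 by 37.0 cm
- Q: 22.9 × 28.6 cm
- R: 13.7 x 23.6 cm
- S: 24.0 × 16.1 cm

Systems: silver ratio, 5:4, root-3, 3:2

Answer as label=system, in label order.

P=silver ratio, Q=5:4, R=root-3, S=3:2

P = 37.0/15.3 ≈ 2.418 → silver ratio (2.414)
Q = 28.6/22.9 ≈ 1.249 → 5:4 (1.250)
R = 23.6/13.7 ≈ 1.723 → root-3 (1.732)
S = 24.0/16.1 ≈ 1.491 → 3:2 (1.500)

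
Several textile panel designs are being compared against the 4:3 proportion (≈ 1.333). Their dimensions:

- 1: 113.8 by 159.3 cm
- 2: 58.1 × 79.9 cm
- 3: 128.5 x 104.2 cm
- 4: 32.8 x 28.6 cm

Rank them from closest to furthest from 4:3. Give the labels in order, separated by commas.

2, 1, 3, 4

1: 159.3/113.8 ≈ 1.400 → |1.400 − 1.333| = 0.067
2: 79.9/58.1 ≈ 1.375 → |1.375 − 1.333| = 0.042
3: 128.5/104.2 ≈ 1.233 → |1.233 − 1.333| = 0.100
4: 32.8/28.6 ≈ 1.147 → |1.147 − 1.333| = 0.186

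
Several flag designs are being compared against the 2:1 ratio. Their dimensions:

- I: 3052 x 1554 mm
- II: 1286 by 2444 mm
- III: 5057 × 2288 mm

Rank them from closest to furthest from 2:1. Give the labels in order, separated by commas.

I: 3052/1554 ≈ 1.964 → |1.964 − 2.000| = 0.036
II: 2444/1286 ≈ 1.900 → |1.900 − 2.000| = 0.100
III: 5057/2288 ≈ 2.210 → |2.210 − 2.000| = 0.210

I, II, III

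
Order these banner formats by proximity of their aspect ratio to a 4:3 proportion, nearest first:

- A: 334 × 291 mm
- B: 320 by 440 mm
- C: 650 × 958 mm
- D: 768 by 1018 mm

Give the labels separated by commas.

Ratios: A = 334 / 291 ≈ 1.148; B = 440 / 320 ≈ 1.375; C = 958 / 650 ≈ 1.474; D = 1018 / 768 ≈ 1.326.
|Δ from 1.333|: A 0.185; B 0.042; C 0.141; D 0.007.

D, B, C, A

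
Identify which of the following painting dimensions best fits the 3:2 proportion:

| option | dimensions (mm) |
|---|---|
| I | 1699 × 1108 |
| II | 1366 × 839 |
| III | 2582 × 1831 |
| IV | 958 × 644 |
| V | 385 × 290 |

IV

Ratios (long/short): I ≈ 1.533; II ≈ 1.628; III ≈ 1.410; IV ≈ 1.488; V ≈ 1.328.
3:2 ≈ 1.500; option IV is nearest (Δ 0.012).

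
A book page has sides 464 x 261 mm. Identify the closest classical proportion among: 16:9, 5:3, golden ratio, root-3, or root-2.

464/261 ≈ 1.778. Nearest candidates are 16:9 (1.778, off by 0.000) and root-3 (1.732, off by 0.046).

16:9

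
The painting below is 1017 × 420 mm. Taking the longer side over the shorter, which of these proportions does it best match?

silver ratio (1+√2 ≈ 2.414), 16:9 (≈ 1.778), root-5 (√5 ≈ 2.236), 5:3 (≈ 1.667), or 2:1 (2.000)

Ratio = 1017 / 420 ≈ 2.421.
Distances: silver ratio 2.414 (Δ 0.007); 16:9 1.778 (Δ 0.643); root-5 2.236 (Δ 0.185); 5:3 1.667 (Δ 0.754); 2:1 2.000 (Δ 0.421).

silver ratio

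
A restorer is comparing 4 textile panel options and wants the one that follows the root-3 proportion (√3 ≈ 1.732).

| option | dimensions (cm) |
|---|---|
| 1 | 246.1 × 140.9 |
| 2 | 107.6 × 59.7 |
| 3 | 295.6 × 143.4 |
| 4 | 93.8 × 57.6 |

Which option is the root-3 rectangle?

Target root-3 ≈ 1.732.
1: 1.747 (Δ0.015)  2: 1.802 (Δ0.070)  3: 2.061 (Δ0.329)  4: 1.628 (Δ0.104)

1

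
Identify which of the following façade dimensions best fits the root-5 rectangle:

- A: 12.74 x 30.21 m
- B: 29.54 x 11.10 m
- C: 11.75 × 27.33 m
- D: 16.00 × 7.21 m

D

Target root-5 ≈ 2.236.
A: 2.371 (Δ0.135)  B: 2.661 (Δ0.425)  C: 2.326 (Δ0.090)  D: 2.219 (Δ0.017)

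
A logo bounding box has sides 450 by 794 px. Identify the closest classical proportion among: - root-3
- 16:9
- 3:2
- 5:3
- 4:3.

16:9

Ratio = 794 / 450 ≈ 1.764.
Distances: root-3 1.732 (Δ 0.032); 16:9 1.778 (Δ 0.014); 3:2 1.500 (Δ 0.264); 5:3 1.667 (Δ 0.097); 4:3 1.333 (Δ 0.431).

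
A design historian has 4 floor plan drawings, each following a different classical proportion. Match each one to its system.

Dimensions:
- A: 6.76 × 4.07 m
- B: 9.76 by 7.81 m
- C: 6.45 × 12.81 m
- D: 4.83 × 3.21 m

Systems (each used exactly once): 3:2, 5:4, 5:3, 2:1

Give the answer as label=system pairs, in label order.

Ratios: A ≈ 1.661; B ≈ 1.250; C ≈ 1.986; D ≈ 1.505.
Targets: 3:2 ≈ 1.500; 5:4 ≈ 1.250; 5:3 ≈ 1.667; 2:1 ≈ 2.000.

A=5:3, B=5:4, C=2:1, D=3:2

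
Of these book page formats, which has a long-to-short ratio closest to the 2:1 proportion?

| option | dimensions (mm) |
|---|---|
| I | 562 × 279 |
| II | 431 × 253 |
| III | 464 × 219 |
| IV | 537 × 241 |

Ratios (long/short): I ≈ 2.014; II ≈ 1.704; III ≈ 2.119; IV ≈ 2.228.
2:1 ≈ 2.000; option I is nearest (Δ 0.014).

I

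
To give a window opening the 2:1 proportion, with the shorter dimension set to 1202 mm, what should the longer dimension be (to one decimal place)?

2:1 = 2.00000.
Longer side = 1202 × 2.00000 ≈ 2404.000 → 2404.0 mm.

2404.0 mm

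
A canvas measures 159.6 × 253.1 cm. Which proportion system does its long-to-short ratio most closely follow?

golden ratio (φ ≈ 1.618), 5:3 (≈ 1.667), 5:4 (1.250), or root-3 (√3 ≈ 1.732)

253.1/159.6 ≈ 1.586. Nearest candidates are golden ratio (1.618, off by 0.032) and 5:3 (1.667, off by 0.081).

golden ratio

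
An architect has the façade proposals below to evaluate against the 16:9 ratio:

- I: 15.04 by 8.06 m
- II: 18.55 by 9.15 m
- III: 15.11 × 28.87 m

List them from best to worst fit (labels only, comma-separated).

I: 15.04/8.06 ≈ 1.866 → |1.866 − 1.778| = 0.088
II: 18.55/9.15 ≈ 2.027 → |2.027 − 1.778| = 0.249
III: 28.87/15.11 ≈ 1.911 → |1.911 − 1.778| = 0.133

I, III, II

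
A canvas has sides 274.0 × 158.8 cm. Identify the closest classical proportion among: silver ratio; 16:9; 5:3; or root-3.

274.0/158.8 ≈ 1.725. Nearest candidates are root-3 (1.732, off by 0.007) and 16:9 (1.778, off by 0.053).

root-3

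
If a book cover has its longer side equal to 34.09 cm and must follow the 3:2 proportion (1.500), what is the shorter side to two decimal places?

22.73 cm

3:2 = 1.50000.
Shorter side = 34.09 ÷ 1.50000 ≈ 22.7267 → 22.73 cm.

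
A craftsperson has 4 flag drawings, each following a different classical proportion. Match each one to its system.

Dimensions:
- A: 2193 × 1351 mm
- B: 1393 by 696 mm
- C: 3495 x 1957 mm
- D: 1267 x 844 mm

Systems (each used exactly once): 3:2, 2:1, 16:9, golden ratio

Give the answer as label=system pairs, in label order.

A=golden ratio, B=2:1, C=16:9, D=3:2

A = 2193/1351 ≈ 1.623 → golden ratio (1.618)
B = 1393/696 ≈ 2.001 → 2:1 (2.000)
C = 3495/1957 ≈ 1.786 → 16:9 (1.778)
D = 1267/844 ≈ 1.501 → 3:2 (1.500)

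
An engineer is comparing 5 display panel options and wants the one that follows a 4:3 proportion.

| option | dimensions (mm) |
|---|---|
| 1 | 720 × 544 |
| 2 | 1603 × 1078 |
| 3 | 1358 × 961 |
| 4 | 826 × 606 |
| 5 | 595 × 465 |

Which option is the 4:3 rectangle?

Target 4:3 ≈ 1.333.
1: 1.324 (Δ0.009)  2: 1.487 (Δ0.154)  3: 1.413 (Δ0.080)  4: 1.363 (Δ0.030)  5: 1.280 (Δ0.053)

1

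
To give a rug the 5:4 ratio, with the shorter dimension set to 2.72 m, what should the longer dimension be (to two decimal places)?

5:4 = 1.25000.
Longer side = 2.72 × 1.25000 ≈ 3.4000 → 3.40 m.

3.40 m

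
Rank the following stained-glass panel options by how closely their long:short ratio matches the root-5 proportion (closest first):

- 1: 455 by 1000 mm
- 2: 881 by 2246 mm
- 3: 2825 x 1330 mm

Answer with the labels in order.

1: 1000/455 ≈ 2.198 → |2.198 − 2.236| = 0.038
2: 2246/881 ≈ 2.549 → |2.549 − 2.236| = 0.313
3: 2825/1330 ≈ 2.124 → |2.124 − 2.236| = 0.112

1, 3, 2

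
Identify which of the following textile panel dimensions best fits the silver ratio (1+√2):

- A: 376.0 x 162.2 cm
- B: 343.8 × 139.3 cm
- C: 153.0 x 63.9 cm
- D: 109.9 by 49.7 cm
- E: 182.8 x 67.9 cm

C

Ratios (long/short): A ≈ 2.318; B ≈ 2.468; C ≈ 2.394; D ≈ 2.211; E ≈ 2.692.
silver ratio ≈ 2.414; option C is nearest (Δ 0.020).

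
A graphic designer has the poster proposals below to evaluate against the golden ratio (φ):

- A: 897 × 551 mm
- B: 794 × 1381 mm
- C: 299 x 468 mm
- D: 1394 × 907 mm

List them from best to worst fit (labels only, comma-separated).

A: 897/551 ≈ 1.628 → |1.628 − 1.618| = 0.010
B: 1381/794 ≈ 1.739 → |1.739 − 1.618| = 0.121
C: 468/299 ≈ 1.565 → |1.565 − 1.618| = 0.053
D: 1394/907 ≈ 1.537 → |1.537 − 1.618| = 0.081

A, C, D, B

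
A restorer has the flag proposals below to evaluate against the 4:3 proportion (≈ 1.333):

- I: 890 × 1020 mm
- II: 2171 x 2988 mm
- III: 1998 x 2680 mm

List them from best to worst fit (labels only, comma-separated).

III, II, I

I: 1020/890 ≈ 1.146 → |1.146 − 1.333| = 0.187
II: 2988/2171 ≈ 1.376 → |1.376 − 1.333| = 0.043
III: 2680/1998 ≈ 1.341 → |1.341 − 1.333| = 0.008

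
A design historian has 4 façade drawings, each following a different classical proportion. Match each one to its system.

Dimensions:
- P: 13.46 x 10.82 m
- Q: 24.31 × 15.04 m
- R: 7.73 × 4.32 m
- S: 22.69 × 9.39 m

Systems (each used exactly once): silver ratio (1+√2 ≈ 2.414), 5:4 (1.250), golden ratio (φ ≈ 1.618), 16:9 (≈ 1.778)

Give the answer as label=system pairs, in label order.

P = 13.46/10.82 ≈ 1.244 → 5:4 (1.250)
Q = 24.31/15.04 ≈ 1.616 → golden ratio (1.618)
R = 7.73/4.32 ≈ 1.789 → 16:9 (1.778)
S = 22.69/9.39 ≈ 2.416 → silver ratio (2.414)

P=5:4, Q=golden ratio, R=16:9, S=silver ratio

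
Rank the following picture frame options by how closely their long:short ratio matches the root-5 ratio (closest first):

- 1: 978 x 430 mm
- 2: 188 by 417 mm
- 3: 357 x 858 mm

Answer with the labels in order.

Ratios: 1 = 978 / 430 ≈ 2.274; 2 = 417 / 188 ≈ 2.218; 3 = 858 / 357 ≈ 2.403.
|Δ from 2.236|: 1 0.038; 2 0.018; 3 0.167.

2, 1, 3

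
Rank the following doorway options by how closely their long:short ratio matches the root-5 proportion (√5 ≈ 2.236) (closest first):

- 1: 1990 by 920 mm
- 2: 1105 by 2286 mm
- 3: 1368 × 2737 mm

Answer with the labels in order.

1, 2, 3

1: 1990/920 ≈ 2.163 → |2.163 − 2.236| = 0.073
2: 2286/1105 ≈ 2.069 → |2.069 − 2.236| = 0.167
3: 2737/1368 ≈ 2.001 → |2.001 − 2.236| = 0.235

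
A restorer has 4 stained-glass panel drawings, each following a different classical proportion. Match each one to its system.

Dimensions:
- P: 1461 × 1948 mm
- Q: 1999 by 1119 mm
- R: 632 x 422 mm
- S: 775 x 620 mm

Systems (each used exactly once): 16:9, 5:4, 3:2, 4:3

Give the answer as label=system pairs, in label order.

P = 1948/1461 ≈ 1.333 → 4:3 (1.333)
Q = 1999/1119 ≈ 1.786 → 16:9 (1.778)
R = 632/422 ≈ 1.498 → 3:2 (1.500)
S = 775/620 ≈ 1.250 → 5:4 (1.250)

P=4:3, Q=16:9, R=3:2, S=5:4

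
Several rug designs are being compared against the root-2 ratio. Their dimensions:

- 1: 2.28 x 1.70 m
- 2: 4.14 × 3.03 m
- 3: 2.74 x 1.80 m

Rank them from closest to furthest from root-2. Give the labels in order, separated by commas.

Ratios: 1 = 2.28 / 1.70 ≈ 1.341; 2 = 4.14 / 3.03 ≈ 1.366; 3 = 2.74 / 1.80 ≈ 1.522.
|Δ from 1.414|: 1 0.073; 2 0.048; 3 0.108.

2, 1, 3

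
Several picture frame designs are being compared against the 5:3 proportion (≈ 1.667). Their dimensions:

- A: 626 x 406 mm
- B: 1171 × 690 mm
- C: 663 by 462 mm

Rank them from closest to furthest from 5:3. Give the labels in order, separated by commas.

B, A, C

A: 626/406 ≈ 1.542 → |1.542 − 1.667| = 0.125
B: 1171/690 ≈ 1.697 → |1.697 − 1.667| = 0.030
C: 663/462 ≈ 1.435 → |1.435 − 1.667| = 0.232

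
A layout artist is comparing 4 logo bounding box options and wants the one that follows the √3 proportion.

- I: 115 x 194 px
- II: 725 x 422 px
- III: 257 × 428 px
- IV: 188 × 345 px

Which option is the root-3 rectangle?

II

Target root-3 ≈ 1.732.
I: 1.687 (Δ0.045)  II: 1.718 (Δ0.014)  III: 1.665 (Δ0.067)  IV: 1.835 (Δ0.103)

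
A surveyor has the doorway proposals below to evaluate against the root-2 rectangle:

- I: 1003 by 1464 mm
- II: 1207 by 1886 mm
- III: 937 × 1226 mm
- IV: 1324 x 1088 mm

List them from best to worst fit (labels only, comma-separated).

I, III, II, IV

I: 1464/1003 ≈ 1.460 → |1.460 − 1.414| = 0.046
II: 1886/1207 ≈ 1.563 → |1.563 − 1.414| = 0.149
III: 1226/937 ≈ 1.308 → |1.308 − 1.414| = 0.106
IV: 1324/1088 ≈ 1.217 → |1.217 − 1.414| = 0.197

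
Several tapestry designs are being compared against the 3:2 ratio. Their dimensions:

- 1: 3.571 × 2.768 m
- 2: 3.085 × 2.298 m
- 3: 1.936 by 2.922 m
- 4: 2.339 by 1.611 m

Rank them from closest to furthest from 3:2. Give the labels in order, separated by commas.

Ratios: 1 = 3.571 / 2.768 ≈ 1.290; 2 = 3.085 / 2.298 ≈ 1.342; 3 = 2.922 / 1.936 ≈ 1.509; 4 = 2.339 / 1.611 ≈ 1.452.
|Δ from 1.500|: 1 0.210; 2 0.158; 3 0.009; 4 0.048.

3, 4, 2, 1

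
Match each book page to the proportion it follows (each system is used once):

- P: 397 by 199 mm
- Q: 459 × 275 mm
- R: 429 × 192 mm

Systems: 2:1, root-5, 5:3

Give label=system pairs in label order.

P=2:1, Q=5:3, R=root-5

P = 397/199 ≈ 1.995 → 2:1 (2.000)
Q = 459/275 ≈ 1.669 → 5:3 (1.667)
R = 429/192 ≈ 2.234 → root-5 (2.236)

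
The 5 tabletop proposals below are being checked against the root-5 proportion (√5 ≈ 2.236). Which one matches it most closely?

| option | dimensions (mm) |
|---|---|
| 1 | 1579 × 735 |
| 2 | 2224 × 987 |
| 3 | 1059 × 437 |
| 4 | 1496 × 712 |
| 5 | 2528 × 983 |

2

Target root-5 ≈ 2.236.
1: 2.148 (Δ0.088)  2: 2.253 (Δ0.017)  3: 2.423 (Δ0.187)  4: 2.101 (Δ0.135)  5: 2.572 (Δ0.336)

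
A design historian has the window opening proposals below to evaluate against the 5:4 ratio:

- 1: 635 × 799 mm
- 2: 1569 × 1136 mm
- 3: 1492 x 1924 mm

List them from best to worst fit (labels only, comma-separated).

1, 3, 2

Ratios: 1 = 799 / 635 ≈ 1.258; 2 = 1569 / 1136 ≈ 1.381; 3 = 1924 / 1492 ≈ 1.290.
|Δ from 1.250|: 1 0.008; 2 0.131; 3 0.040.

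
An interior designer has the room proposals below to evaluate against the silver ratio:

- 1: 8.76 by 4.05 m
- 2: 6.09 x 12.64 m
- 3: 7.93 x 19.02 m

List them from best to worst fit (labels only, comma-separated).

3, 1, 2

Ratios: 1 = 8.76 / 4.05 ≈ 2.163; 2 = 12.64 / 6.09 ≈ 2.076; 3 = 19.02 / 7.93 ≈ 2.398.
|Δ from 2.414|: 1 0.251; 2 0.338; 3 0.016.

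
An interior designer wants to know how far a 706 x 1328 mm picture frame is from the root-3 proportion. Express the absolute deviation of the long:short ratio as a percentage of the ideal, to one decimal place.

8.6%

Ratio = 1328 / 706 ≈ 1.8810.
Ideal root-3 ≈ 1.7321. |1.8810 − 1.7321| / 1.7321 ≈ 8.60% → 8.6%.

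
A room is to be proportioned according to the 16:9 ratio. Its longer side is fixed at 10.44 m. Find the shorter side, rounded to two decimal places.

5.87 m

16:9 ≈ 1.77778.
Shorter side = 10.44 ÷ 1.77778 ≈ 5.8725 → 5.87 m.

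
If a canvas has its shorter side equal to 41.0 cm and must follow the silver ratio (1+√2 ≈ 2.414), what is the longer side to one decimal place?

silver ratio ≈ 2.41421.
Longer side = 41.0 × 2.41421 ≈ 98.983 → 99.0 cm.

99.0 cm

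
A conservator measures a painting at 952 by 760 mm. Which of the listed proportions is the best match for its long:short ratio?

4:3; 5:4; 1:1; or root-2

952/760 ≈ 1.253. Nearest candidates are 5:4 (1.250, off by 0.003) and 4:3 (1.333, off by 0.080).

5:4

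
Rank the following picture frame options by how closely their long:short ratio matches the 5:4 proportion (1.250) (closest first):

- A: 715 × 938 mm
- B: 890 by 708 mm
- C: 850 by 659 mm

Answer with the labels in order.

A: 938/715 ≈ 1.312 → |1.312 − 1.250| = 0.062
B: 890/708 ≈ 1.257 → |1.257 − 1.250| = 0.007
C: 850/659 ≈ 1.290 → |1.290 − 1.250| = 0.040

B, C, A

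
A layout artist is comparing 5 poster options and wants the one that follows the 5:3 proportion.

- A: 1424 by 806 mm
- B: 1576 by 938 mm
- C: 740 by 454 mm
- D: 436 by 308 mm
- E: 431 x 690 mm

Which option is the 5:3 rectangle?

Target 5:3 ≈ 1.667.
A: 1.767 (Δ0.100)  B: 1.680 (Δ0.013)  C: 1.630 (Δ0.037)  D: 1.416 (Δ0.251)  E: 1.601 (Δ0.066)

B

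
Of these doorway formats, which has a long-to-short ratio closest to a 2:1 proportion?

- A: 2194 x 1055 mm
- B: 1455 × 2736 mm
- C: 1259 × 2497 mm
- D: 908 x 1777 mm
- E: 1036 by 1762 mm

Target 2:1 ≈ 2.000.
A: 2.080 (Δ0.080)  B: 1.880 (Δ0.120)  C: 1.983 (Δ0.017)  D: 1.957 (Δ0.043)  E: 1.701 (Δ0.299)

C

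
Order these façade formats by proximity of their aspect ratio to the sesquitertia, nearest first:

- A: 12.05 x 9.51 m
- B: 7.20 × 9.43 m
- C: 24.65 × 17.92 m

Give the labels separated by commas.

Ratios: A = 12.05 / 9.51 ≈ 1.267; B = 9.43 / 7.20 ≈ 1.310; C = 24.65 / 17.92 ≈ 1.376.
|Δ from 1.333|: A 0.066; B 0.023; C 0.043.

B, C, A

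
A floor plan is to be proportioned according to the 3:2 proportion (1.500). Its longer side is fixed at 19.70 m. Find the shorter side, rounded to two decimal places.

13.13 m

3:2 = 1.50000.
Shorter side = 19.70 ÷ 1.50000 ≈ 13.1333 → 13.13 m.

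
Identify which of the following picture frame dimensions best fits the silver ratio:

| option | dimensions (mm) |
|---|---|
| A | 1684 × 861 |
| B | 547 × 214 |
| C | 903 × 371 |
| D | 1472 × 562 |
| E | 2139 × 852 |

Ratios (long/short): A ≈ 1.956; B ≈ 2.556; C ≈ 2.434; D ≈ 2.619; E ≈ 2.511.
silver ratio ≈ 2.414; option C is nearest (Δ 0.020).

C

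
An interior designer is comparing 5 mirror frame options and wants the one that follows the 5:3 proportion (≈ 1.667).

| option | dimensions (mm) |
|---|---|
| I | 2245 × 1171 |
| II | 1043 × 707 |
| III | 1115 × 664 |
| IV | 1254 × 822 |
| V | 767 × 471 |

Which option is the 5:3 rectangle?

III

Target 5:3 ≈ 1.667.
I: 1.917 (Δ0.250)  II: 1.475 (Δ0.192)  III: 1.679 (Δ0.012)  IV: 1.526 (Δ0.141)  V: 1.628 (Δ0.039)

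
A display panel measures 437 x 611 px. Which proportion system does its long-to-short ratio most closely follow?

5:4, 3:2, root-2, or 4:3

611/437 ≈ 1.398. Nearest candidates are root-2 (1.414, off by 0.016) and 4:3 (1.333, off by 0.065).

root-2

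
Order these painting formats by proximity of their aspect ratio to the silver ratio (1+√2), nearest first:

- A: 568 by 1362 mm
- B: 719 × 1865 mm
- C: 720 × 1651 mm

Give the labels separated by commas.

A, C, B

Ratios: A = 1362 / 568 ≈ 2.398; B = 1865 / 719 ≈ 2.594; C = 1651 / 720 ≈ 2.293.
|Δ from 2.414|: A 0.016; B 0.180; C 0.121.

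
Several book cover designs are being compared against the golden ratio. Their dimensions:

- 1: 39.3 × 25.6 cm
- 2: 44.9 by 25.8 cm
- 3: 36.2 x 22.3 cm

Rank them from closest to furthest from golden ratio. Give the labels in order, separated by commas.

3, 1, 2

Ratios: 1 = 39.3 / 25.6 ≈ 1.535; 2 = 44.9 / 25.8 ≈ 1.740; 3 = 36.2 / 22.3 ≈ 1.623.
|Δ from 1.618|: 1 0.083; 2 0.122; 3 0.005.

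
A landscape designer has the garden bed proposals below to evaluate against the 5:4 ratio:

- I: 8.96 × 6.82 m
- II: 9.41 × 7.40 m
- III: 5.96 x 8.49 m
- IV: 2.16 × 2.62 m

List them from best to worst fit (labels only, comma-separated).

I: 8.96/6.82 ≈ 1.314 → |1.314 − 1.250| = 0.064
II: 9.41/7.40 ≈ 1.272 → |1.272 − 1.250| = 0.022
III: 8.49/5.96 ≈ 1.424 → |1.424 − 1.250| = 0.174
IV: 2.62/2.16 ≈ 1.213 → |1.213 − 1.250| = 0.037

II, IV, I, III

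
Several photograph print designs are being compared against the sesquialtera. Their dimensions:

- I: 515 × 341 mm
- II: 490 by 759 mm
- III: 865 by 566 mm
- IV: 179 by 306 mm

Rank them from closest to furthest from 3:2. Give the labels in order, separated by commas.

I: 515/341 ≈ 1.510 → |1.510 − 1.500| = 0.010
II: 759/490 ≈ 1.549 → |1.549 − 1.500| = 0.049
III: 865/566 ≈ 1.528 → |1.528 − 1.500| = 0.028
IV: 306/179 ≈ 1.709 → |1.709 − 1.500| = 0.209

I, III, II, IV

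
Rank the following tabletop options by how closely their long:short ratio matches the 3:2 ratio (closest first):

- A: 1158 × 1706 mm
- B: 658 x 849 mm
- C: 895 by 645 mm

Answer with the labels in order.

A, C, B

A: 1706/1158 ≈ 1.473 → |1.473 − 1.500| = 0.027
B: 849/658 ≈ 1.290 → |1.290 − 1.500| = 0.210
C: 895/645 ≈ 1.388 → |1.388 − 1.500| = 0.112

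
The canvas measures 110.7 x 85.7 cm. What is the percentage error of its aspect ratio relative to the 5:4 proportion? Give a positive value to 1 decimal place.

Ratio = 110.7 / 85.7 ≈ 1.2917.
Ideal 5:4 = 1.2500. |1.2917 − 1.2500| / 1.2500 ≈ 3.34% → 3.3%.

3.3%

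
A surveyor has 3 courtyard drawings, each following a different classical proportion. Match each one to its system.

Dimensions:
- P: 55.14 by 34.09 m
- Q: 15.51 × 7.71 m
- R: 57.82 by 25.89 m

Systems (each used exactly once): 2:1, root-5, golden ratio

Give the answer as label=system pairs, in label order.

P=golden ratio, Q=2:1, R=root-5

P = 55.14/34.09 ≈ 1.617 → golden ratio (1.618)
Q = 15.51/7.71 ≈ 2.012 → 2:1 (2.000)
R = 57.82/25.89 ≈ 2.233 → root-5 (2.236)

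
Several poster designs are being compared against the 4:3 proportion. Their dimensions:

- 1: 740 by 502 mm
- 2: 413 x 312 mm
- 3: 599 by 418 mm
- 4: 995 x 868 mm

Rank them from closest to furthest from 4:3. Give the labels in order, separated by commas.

2, 3, 1, 4

Ratios: 1 = 740 / 502 ≈ 1.474; 2 = 413 / 312 ≈ 1.324; 3 = 599 / 418 ≈ 1.433; 4 = 995 / 868 ≈ 1.146.
|Δ from 1.333|: 1 0.141; 2 0.009; 3 0.100; 4 0.187.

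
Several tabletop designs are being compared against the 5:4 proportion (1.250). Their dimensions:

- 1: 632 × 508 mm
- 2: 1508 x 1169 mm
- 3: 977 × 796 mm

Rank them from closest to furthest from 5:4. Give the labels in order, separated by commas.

1, 3, 2

1: 632/508 ≈ 1.244 → |1.244 − 1.250| = 0.006
2: 1508/1169 ≈ 1.290 → |1.290 − 1.250| = 0.040
3: 977/796 ≈ 1.227 → |1.227 − 1.250| = 0.023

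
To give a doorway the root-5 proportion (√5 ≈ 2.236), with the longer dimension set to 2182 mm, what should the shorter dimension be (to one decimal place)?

root-5 ≈ 2.23607.
Shorter side = 2182 ÷ 2.23607 ≈ 975.819 → 975.8 mm.

975.8 mm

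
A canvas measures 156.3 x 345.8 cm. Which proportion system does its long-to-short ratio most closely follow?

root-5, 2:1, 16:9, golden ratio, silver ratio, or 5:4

Ratio = 345.8 / 156.3 ≈ 2.212.
Distances: root-5 2.236 (Δ 0.024); 2:1 2.000 (Δ 0.212); 16:9 1.778 (Δ 0.434); golden ratio 1.618 (Δ 0.594); silver ratio 2.414 (Δ 0.202); 5:4 1.250 (Δ 0.962).

root-5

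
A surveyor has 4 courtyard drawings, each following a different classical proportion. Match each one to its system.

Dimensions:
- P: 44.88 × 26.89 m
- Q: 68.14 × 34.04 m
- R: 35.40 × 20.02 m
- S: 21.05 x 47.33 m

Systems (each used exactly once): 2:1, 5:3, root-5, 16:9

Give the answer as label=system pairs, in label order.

P=5:3, Q=2:1, R=16:9, S=root-5

P = 44.88/26.89 ≈ 1.669 → 5:3 (1.667)
Q = 68.14/34.04 ≈ 2.002 → 2:1 (2.000)
R = 35.40/20.02 ≈ 1.768 → 16:9 (1.778)
S = 47.33/21.05 ≈ 2.248 → root-5 (2.236)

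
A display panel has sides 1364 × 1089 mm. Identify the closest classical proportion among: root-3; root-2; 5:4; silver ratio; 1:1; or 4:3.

1364/1089 ≈ 1.253. Nearest candidates are 5:4 (1.250, off by 0.003) and 4:3 (1.333, off by 0.080).

5:4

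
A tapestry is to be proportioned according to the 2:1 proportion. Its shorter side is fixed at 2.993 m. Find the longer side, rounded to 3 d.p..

5.986 m

2:1 = 2.00000.
Longer side = 2.993 × 2.00000 ≈ 5.98600 → 5.986 m.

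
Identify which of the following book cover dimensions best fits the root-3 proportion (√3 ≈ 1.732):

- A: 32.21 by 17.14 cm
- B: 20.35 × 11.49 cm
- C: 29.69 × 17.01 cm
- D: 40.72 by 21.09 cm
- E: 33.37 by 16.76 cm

C

Ratios (long/short): A ≈ 1.879; B ≈ 1.771; C ≈ 1.745; D ≈ 1.931; E ≈ 1.991.
root-3 ≈ 1.732; option C is nearest (Δ 0.013).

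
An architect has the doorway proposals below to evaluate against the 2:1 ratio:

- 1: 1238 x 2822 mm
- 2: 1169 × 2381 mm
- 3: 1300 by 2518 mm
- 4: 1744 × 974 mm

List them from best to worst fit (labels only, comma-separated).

1: 2822/1238 ≈ 2.279 → |2.279 − 2.000| = 0.279
2: 2381/1169 ≈ 2.037 → |2.037 − 2.000| = 0.037
3: 2518/1300 ≈ 1.937 → |1.937 − 2.000| = 0.063
4: 1744/974 ≈ 1.791 → |1.791 − 2.000| = 0.209

2, 3, 4, 1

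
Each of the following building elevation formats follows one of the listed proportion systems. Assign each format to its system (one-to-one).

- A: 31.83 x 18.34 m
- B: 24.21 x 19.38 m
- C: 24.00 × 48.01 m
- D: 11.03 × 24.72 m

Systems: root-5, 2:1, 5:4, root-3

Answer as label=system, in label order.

A = 31.83/18.34 ≈ 1.736 → root-3 (1.732)
B = 24.21/19.38 ≈ 1.249 → 5:4 (1.250)
C = 48.01/24.00 ≈ 2.000 → 2:1 (2.000)
D = 24.72/11.03 ≈ 2.241 → root-5 (2.236)

A=root-3, B=5:4, C=2:1, D=root-5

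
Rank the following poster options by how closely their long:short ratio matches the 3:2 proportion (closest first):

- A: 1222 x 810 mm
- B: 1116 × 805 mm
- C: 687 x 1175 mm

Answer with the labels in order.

A, B, C

Ratios: A = 1222 / 810 ≈ 1.509; B = 1116 / 805 ≈ 1.386; C = 1175 / 687 ≈ 1.710.
|Δ from 1.500|: A 0.009; B 0.114; C 0.210.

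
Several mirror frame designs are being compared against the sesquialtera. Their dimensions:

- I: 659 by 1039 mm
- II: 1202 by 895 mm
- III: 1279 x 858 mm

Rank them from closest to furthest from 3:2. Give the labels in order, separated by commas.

III, I, II

I: 1039/659 ≈ 1.577 → |1.577 − 1.500| = 0.077
II: 1202/895 ≈ 1.343 → |1.343 − 1.500| = 0.157
III: 1279/858 ≈ 1.491 → |1.491 − 1.500| = 0.009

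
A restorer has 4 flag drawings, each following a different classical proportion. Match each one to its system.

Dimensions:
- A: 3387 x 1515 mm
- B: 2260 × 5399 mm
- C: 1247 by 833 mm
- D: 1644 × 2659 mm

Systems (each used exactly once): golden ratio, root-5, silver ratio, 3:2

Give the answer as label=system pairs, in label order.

A=root-5, B=silver ratio, C=3:2, D=golden ratio

Ratios: A ≈ 2.236; B ≈ 2.389; C ≈ 1.497; D ≈ 1.617.
Targets: golden ratio ≈ 1.618; root-5 ≈ 2.236; silver ratio ≈ 2.414; 3:2 ≈ 1.500.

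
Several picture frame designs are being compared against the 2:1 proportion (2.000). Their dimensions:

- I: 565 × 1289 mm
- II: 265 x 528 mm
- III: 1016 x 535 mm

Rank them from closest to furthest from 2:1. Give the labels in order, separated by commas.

II, III, I

I: 1289/565 ≈ 2.281 → |2.281 − 2.000| = 0.281
II: 528/265 ≈ 1.992 → |1.992 − 2.000| = 0.008
III: 1016/535 ≈ 1.899 → |1.899 − 2.000| = 0.101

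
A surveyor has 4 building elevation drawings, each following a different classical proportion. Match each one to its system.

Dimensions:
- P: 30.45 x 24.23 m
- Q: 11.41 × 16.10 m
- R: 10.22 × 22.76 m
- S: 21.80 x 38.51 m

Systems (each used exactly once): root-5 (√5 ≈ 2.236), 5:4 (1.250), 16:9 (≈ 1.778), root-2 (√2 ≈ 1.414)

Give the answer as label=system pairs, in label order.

P=5:4, Q=root-2, R=root-5, S=16:9

Ratios: P ≈ 1.257; Q ≈ 1.411; R ≈ 2.227; S ≈ 1.767.
Targets: root-5 ≈ 2.236; 5:4 ≈ 1.250; 16:9 ≈ 1.778; root-2 ≈ 1.414.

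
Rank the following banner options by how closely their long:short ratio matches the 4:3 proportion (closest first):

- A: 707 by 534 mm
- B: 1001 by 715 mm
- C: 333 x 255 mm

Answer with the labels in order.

A, C, B

Ratios: A = 707 / 534 ≈ 1.324; B = 1001 / 715 ≈ 1.400; C = 333 / 255 ≈ 1.306.
|Δ from 1.333|: A 0.009; B 0.067; C 0.027.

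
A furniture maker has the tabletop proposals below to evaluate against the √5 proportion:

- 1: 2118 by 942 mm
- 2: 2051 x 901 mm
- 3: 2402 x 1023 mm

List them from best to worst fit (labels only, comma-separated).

Ratios: 1 = 2118 / 942 ≈ 2.248; 2 = 2051 / 901 ≈ 2.276; 3 = 2402 / 1023 ≈ 2.348.
|Δ from 2.236|: 1 0.012; 2 0.040; 3 0.112.

1, 2, 3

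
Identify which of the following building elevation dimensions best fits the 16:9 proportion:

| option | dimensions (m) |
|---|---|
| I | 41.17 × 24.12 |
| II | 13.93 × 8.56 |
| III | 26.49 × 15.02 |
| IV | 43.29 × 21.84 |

Target 16:9 ≈ 1.778.
I: 1.707 (Δ0.071)  II: 1.627 (Δ0.151)  III: 1.764 (Δ0.014)  IV: 1.982 (Δ0.204)

III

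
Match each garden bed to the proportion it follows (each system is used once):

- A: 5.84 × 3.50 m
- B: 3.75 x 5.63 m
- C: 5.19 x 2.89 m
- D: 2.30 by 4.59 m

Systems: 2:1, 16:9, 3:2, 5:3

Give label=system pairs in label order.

Ratios: A ≈ 1.669; B ≈ 1.501; C ≈ 1.796; D ≈ 1.996.
Targets: 2:1 ≈ 2.000; 16:9 ≈ 1.778; 3:2 ≈ 1.500; 5:3 ≈ 1.667.

A=5:3, B=3:2, C=16:9, D=2:1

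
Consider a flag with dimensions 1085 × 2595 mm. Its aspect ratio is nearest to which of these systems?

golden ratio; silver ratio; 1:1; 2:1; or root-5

silver ratio

Ratio = 2595 / 1085 ≈ 2.392.
Distances: golden ratio 1.618 (Δ 0.774); silver ratio 2.414 (Δ 0.022); 1:1 1.000 (Δ 1.392); 2:1 2.000 (Δ 0.392); root-5 2.236 (Δ 0.156).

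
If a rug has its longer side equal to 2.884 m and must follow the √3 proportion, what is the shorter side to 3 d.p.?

root-3 ≈ 1.73205.
Shorter side = 2.884 ÷ 1.73205 ≈ 1.66508 → 1.665 m.

1.665 m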